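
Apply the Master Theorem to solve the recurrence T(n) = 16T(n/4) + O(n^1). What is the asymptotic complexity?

Master Theorem for T(n) = 16T(n/4) + O(n^1):

a = 16, b = 4, c = 1
log_b(a) = log_4(16) = 2.0000

Case 1: c = 1 < log_4(16) = 2.0000
T(n) = O(n^(log_4 16)) = O(n^2)

For T(n) = 16T(n/4) + O(n^1): log_4(16) = 2.0000. This is Case 1 of the Master Theorem (c < log_b(a), work dominated by leaves), giving O(n^2).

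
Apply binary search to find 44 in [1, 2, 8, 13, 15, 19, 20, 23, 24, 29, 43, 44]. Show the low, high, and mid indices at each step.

Binary search for 44 in [1, 2, 8, 13, 15, 19, 20, 23, 24, 29, 43, 44]:

lo=0, hi=11, mid=5, arr[mid]=19 -> 19 < 44, search right half
lo=6, hi=11, mid=8, arr[mid]=24 -> 24 < 44, search right half
lo=9, hi=11, mid=10, arr[mid]=43 -> 43 < 44, search right half
lo=11, hi=11, mid=11, arr[mid]=44 -> Found target at index 11!

Binary search finds 44 at index 11 after 4 comparisons. The search repeatedly halves the search space by comparing with the middle element.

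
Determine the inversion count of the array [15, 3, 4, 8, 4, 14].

Finding inversions in [15, 3, 4, 8, 4, 14]:

(0, 1): arr[0]=15 > arr[1]=3
(0, 2): arr[0]=15 > arr[2]=4
(0, 3): arr[0]=15 > arr[3]=8
(0, 4): arr[0]=15 > arr[4]=4
(0, 5): arr[0]=15 > arr[5]=14
(3, 4): arr[3]=8 > arr[4]=4

Total inversions: 6

The array has 6 inversion(s): (0,1), (0,2), (0,3), (0,4), (0,5), (3,4). Each pair (i,j) satisfies i < j and arr[i] > arr[j].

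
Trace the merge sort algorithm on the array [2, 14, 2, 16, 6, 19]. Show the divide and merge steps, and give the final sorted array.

Merge sort trace:

Split: [2, 14, 2, 16, 6, 19] -> [2, 14, 2] and [16, 6, 19]
  Split: [2, 14, 2] -> [2] and [14, 2]
    Split: [14, 2] -> [14] and [2]
    Merge: [14] + [2] -> [2, 14]
  Merge: [2] + [2, 14] -> [2, 2, 14]
  Split: [16, 6, 19] -> [16] and [6, 19]
    Split: [6, 19] -> [6] and [19]
    Merge: [6] + [19] -> [6, 19]
  Merge: [16] + [6, 19] -> [6, 16, 19]
Merge: [2, 2, 14] + [6, 16, 19] -> [2, 2, 6, 14, 16, 19]

Final sorted array: [2, 2, 6, 14, 16, 19]

The merge sort proceeds by recursively splitting the array and merging sorted halves.
After all merges, the sorted array is [2, 2, 6, 14, 16, 19].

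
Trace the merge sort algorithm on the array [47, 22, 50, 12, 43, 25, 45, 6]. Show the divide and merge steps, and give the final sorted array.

Merge sort trace:

Split: [47, 22, 50, 12, 43, 25, 45, 6] -> [47, 22, 50, 12] and [43, 25, 45, 6]
  Split: [47, 22, 50, 12] -> [47, 22] and [50, 12]
    Split: [47, 22] -> [47] and [22]
    Merge: [47] + [22] -> [22, 47]
    Split: [50, 12] -> [50] and [12]
    Merge: [50] + [12] -> [12, 50]
  Merge: [22, 47] + [12, 50] -> [12, 22, 47, 50]
  Split: [43, 25, 45, 6] -> [43, 25] and [45, 6]
    Split: [43, 25] -> [43] and [25]
    Merge: [43] + [25] -> [25, 43]
    Split: [45, 6] -> [45] and [6]
    Merge: [45] + [6] -> [6, 45]
  Merge: [25, 43] + [6, 45] -> [6, 25, 43, 45]
Merge: [12, 22, 47, 50] + [6, 25, 43, 45] -> [6, 12, 22, 25, 43, 45, 47, 50]

Final sorted array: [6, 12, 22, 25, 43, 45, 47, 50]

The merge sort proceeds by recursively splitting the array and merging sorted halves.
After all merges, the sorted array is [6, 12, 22, 25, 43, 45, 47, 50].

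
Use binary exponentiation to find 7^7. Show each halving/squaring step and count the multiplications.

Computing 7^7 by squaring (build up from 7^1; each line after the first costs one multiplication):

7^1 = 7
7^2 = (7^1)^2 = 7^2 = 49
7^3 = 7 * 7^2 = 7 * 49 = 343
7^6 = (7^3)^2 = 343^2 = 117649
7^7 = 7 * 7^6 = 7 * 117649 = 823543

Result: 823543
Multiplications needed: 4 (4 lines after 7^1)

7^7 = 823543. Using exponentiation by squaring, this requires 4 multiplications. The key idea: if the exponent is even, square the half-power; if odd, multiply by the base once.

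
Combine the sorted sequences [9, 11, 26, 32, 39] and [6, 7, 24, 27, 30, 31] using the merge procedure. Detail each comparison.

Merging process:

Compare 9 vs 6: take 6 from right. Merged: [6]
Compare 9 vs 7: take 7 from right. Merged: [6, 7]
Compare 9 vs 24: take 9 from left. Merged: [6, 7, 9]
Compare 11 vs 24: take 11 from left. Merged: [6, 7, 9, 11]
Compare 26 vs 24: take 24 from right. Merged: [6, 7, 9, 11, 24]
Compare 26 vs 27: take 26 from left. Merged: [6, 7, 9, 11, 24, 26]
Compare 32 vs 27: take 27 from right. Merged: [6, 7, 9, 11, 24, 26, 27]
Compare 32 vs 30: take 30 from right. Merged: [6, 7, 9, 11, 24, 26, 27, 30]
Compare 32 vs 31: take 31 from right. Merged: [6, 7, 9, 11, 24, 26, 27, 30, 31]
Append remaining from left: [32, 39]. Merged: [6, 7, 9, 11, 24, 26, 27, 30, 31, 32, 39]

Final merged array: [6, 7, 9, 11, 24, 26, 27, 30, 31, 32, 39]
Total comparisons: 9

The merged array is [6, 7, 9, 11, 24, 26, 27, 30, 31, 32, 39], requiring 9 comparisons. The merge step runs in O(n) time where n is the total number of elements.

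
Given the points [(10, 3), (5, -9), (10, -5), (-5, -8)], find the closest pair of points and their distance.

Computing all pairwise distances among 4 points:

d((10, 3), (5, -9)) = 13.0
d((10, 3), (10, -5)) = 8.0
d((10, 3), (-5, -8)) = 18.6011
d((5, -9), (10, -5)) = 6.4031 <-- minimum
d((5, -9), (-5, -8)) = 10.0499
d((10, -5), (-5, -8)) = 15.2971

Closest pair: (5, -9) and (10, -5) with distance 6.4031

The closest pair is (5, -9) and (10, -5) with Euclidean distance 6.4031. For 4 points, brute-force pairwise comparison is shown above. For large n, the divide-and-conquer algorithm (sort by x, recurse on halves, check the dividing strip) achieves O(n log n).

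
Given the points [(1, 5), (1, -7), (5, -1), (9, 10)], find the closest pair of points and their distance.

Computing all pairwise distances among 4 points:

d((1, 5), (1, -7)) = 12.0
d((1, 5), (5, -1)) = 7.2111 <-- minimum
d((1, 5), (9, 10)) = 9.434
d((1, -7), (5, -1)) = 7.2111 <-- minimum
d((1, -7), (9, 10)) = 18.7883
d((5, -1), (9, 10)) = 11.7047

Minimum distance: 7.2111 (tie among 2 pairs: (1, 5) and (5, -1); (1, -7) and (5, -1))

The minimum Euclidean distance is 7.2111. There is a tie: 2 pairs achieve this minimum — (1, 5) and (5, -1); (1, -7) and (5, -1). Any of these is a valid closest pair. For 4 points, brute-force pairwise comparison is shown above. For large n, the divide-and-conquer algorithm (sort by x, recurse on halves, check the dividing strip) achieves O(n log n).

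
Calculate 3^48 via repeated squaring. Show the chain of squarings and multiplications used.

Computing 3^48 by squaring (build up from 3^1; each line after the first costs one multiplication):

3^1 = 3
3^2 = (3^1)^2 = 3^2 = 9
3^3 = 3 * 3^2 = 3 * 9 = 27
3^6 = (3^3)^2 = 27^2 = 729
3^12 = (3^6)^2 = 729^2 = 531441
3^24 = (3^12)^2 = 531441^2 = 282429536481
3^48 = (3^24)^2 = 282429536481^2 = 79766443076872509863361

Result: 79766443076872509863361
Multiplications needed: 6 (6 lines after 3^1)

3^48 = 79766443076872509863361. Using exponentiation by squaring, this requires 6 multiplications. The key idea: if the exponent is even, square the half-power; if odd, multiply by the base once.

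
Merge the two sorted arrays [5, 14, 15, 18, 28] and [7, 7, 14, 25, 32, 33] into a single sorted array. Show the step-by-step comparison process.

Merging process:

Compare 5 vs 7: take 5 from left. Merged: [5]
Compare 14 vs 7: take 7 from right. Merged: [5, 7]
Compare 14 vs 7: take 7 from right. Merged: [5, 7, 7]
Compare 14 vs 14: take 14 from left. Merged: [5, 7, 7, 14]
Compare 15 vs 14: take 14 from right. Merged: [5, 7, 7, 14, 14]
Compare 15 vs 25: take 15 from left. Merged: [5, 7, 7, 14, 14, 15]
Compare 18 vs 25: take 18 from left. Merged: [5, 7, 7, 14, 14, 15, 18]
Compare 28 vs 25: take 25 from right. Merged: [5, 7, 7, 14, 14, 15, 18, 25]
Compare 28 vs 32: take 28 from left. Merged: [5, 7, 7, 14, 14, 15, 18, 25, 28]
Append remaining from right: [32, 33]. Merged: [5, 7, 7, 14, 14, 15, 18, 25, 28, 32, 33]

Final merged array: [5, 7, 7, 14, 14, 15, 18, 25, 28, 32, 33]
Total comparisons: 9

The merged array is [5, 7, 7, 14, 14, 15, 18, 25, 28, 32, 33], requiring 9 comparisons. The merge step runs in O(n) time where n is the total number of elements.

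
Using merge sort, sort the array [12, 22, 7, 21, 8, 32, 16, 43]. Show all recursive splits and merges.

Merge sort trace:

Split: [12, 22, 7, 21, 8, 32, 16, 43] -> [12, 22, 7, 21] and [8, 32, 16, 43]
  Split: [12, 22, 7, 21] -> [12, 22] and [7, 21]
    Split: [12, 22] -> [12] and [22]
    Merge: [12] + [22] -> [12, 22]
    Split: [7, 21] -> [7] and [21]
    Merge: [7] + [21] -> [7, 21]
  Merge: [12, 22] + [7, 21] -> [7, 12, 21, 22]
  Split: [8, 32, 16, 43] -> [8, 32] and [16, 43]
    Split: [8, 32] -> [8] and [32]
    Merge: [8] + [32] -> [8, 32]
    Split: [16, 43] -> [16] and [43]
    Merge: [16] + [43] -> [16, 43]
  Merge: [8, 32] + [16, 43] -> [8, 16, 32, 43]
Merge: [7, 12, 21, 22] + [8, 16, 32, 43] -> [7, 8, 12, 16, 21, 22, 32, 43]

Final sorted array: [7, 8, 12, 16, 21, 22, 32, 43]

The merge sort proceeds by recursively splitting the array and merging sorted halves.
After all merges, the sorted array is [7, 8, 12, 16, 21, 22, 32, 43].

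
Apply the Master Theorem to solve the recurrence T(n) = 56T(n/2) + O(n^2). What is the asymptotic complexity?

Master Theorem for T(n) = 56T(n/2) + O(n^2):

a = 56, b = 2, c = 2
log_b(a) = log_2(56) = 5.8074

Case 1: c = 2 < log_2(56) = 5.8074
T(n) = O(n^(log_2 56))

For T(n) = 56T(n/2) + O(n^2): log_2(56) = 5.8074. This is Case 1 of the Master Theorem (c < log_b(a), work dominated by leaves), giving O(n^(log_2 56)).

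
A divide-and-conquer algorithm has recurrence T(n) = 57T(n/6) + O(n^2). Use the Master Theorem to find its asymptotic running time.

Master Theorem for T(n) = 57T(n/6) + O(n^2):

a = 57, b = 6, c = 2
log_b(a) = log_6(57) = 2.2565

Case 1: c = 2 < log_6(57) = 2.2565
T(n) = O(n^(log_6 57))

For T(n) = 57T(n/6) + O(n^2): log_6(57) = 2.2565. This is Case 1 of the Master Theorem (c < log_b(a), work dominated by leaves), giving O(n^(log_6 57)).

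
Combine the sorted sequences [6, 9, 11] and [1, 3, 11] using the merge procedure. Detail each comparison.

Merging process:

Compare 6 vs 1: take 1 from right. Merged: [1]
Compare 6 vs 3: take 3 from right. Merged: [1, 3]
Compare 6 vs 11: take 6 from left. Merged: [1, 3, 6]
Compare 9 vs 11: take 9 from left. Merged: [1, 3, 6, 9]
Compare 11 vs 11: take 11 from left. Merged: [1, 3, 6, 9, 11]
Append remaining from right: [11]. Merged: [1, 3, 6, 9, 11, 11]

Final merged array: [1, 3, 6, 9, 11, 11]
Total comparisons: 5

The merged array is [1, 3, 6, 9, 11, 11], requiring 5 comparisons. The merge step runs in O(n) time where n is the total number of elements.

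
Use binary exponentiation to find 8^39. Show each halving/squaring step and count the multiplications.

Computing 8^39 by squaring (build up from 8^1; each line after the first costs one multiplication):

8^1 = 8
8^2 = (8^1)^2 = 8^2 = 64
8^4 = (8^2)^2 = 64^2 = 4096
8^8 = (8^4)^2 = 4096^2 = 16777216
8^9 = 8 * 8^8 = 8 * 16777216 = 134217728
8^18 = (8^9)^2 = 134217728^2 = 18014398509481984
8^19 = 8 * 8^18 = 8 * 18014398509481984 = 144115188075855872
8^38 = (8^19)^2 = 144115188075855872^2 = 20769187434139310514121985316880384
8^39 = 8 * 8^38 = 8 * 20769187434139310514121985316880384 = 166153499473114484112975882535043072

Result: 166153499473114484112975882535043072
Multiplications needed: 8 (8 lines after 8^1)

8^39 = 166153499473114484112975882535043072. Using exponentiation by squaring, this requires 8 multiplications. The key idea: if the exponent is even, square the half-power; if odd, multiply by the base once.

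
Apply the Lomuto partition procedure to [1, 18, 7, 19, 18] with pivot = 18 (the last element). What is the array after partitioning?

Lomuto partition with pivot = 18:

Initial array: [1, 18, 7, 19, 18]

arr[0]=1 <= 18: swap with position 0, array becomes [1, 18, 7, 19, 18]
arr[1]=18 <= 18: swap with position 1, array becomes [1, 18, 7, 19, 18]
arr[2]=7 <= 18: swap with position 2, array becomes [1, 18, 7, 19, 18]
arr[3]=19 > 18: no swap

Place pivot at position 3: [1, 18, 7, 18, 19]
Pivot position: 3

After partitioning with pivot 18, the array becomes [1, 18, 7, 18, 19]. The pivot is placed at index 3. All elements to the left of the pivot are <= 18, and all elements to the right are > 18.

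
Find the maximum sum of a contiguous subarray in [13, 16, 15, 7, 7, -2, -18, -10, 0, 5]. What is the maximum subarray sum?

Using Kadane's algorithm on [13, 16, 15, 7, 7, -2, -18, -10, 0, 5]:

Scanning through the array:
Position 1 (value 16): max_ending_here = 29, max_so_far = 29
Position 2 (value 15): max_ending_here = 44, max_so_far = 44
Position 3 (value 7): max_ending_here = 51, max_so_far = 51
Position 4 (value 7): max_ending_here = 58, max_so_far = 58
Position 5 (value -2): max_ending_here = 56, max_so_far = 58
Position 6 (value -18): max_ending_here = 38, max_so_far = 58
Position 7 (value -10): max_ending_here = 28, max_so_far = 58
Position 8 (value 0): max_ending_here = 28, max_so_far = 58
Position 9 (value 5): max_ending_here = 33, max_so_far = 58

Maximum subarray: [13, 16, 15, 7, 7]
Maximum sum: 58

The maximum subarray is [13, 16, 15, 7, 7] with sum 58. This subarray runs from index 0 to index 4.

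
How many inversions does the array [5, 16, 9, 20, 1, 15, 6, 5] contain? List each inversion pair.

Finding inversions in [5, 16, 9, 20, 1, 15, 6, 5]:

(0, 4): arr[0]=5 > arr[4]=1
(1, 2): arr[1]=16 > arr[2]=9
(1, 4): arr[1]=16 > arr[4]=1
(1, 5): arr[1]=16 > arr[5]=15
(1, 6): arr[1]=16 > arr[6]=6
(1, 7): arr[1]=16 > arr[7]=5
(2, 4): arr[2]=9 > arr[4]=1
(2, 6): arr[2]=9 > arr[6]=6
(2, 7): arr[2]=9 > arr[7]=5
(3, 4): arr[3]=20 > arr[4]=1
(3, 5): arr[3]=20 > arr[5]=15
(3, 6): arr[3]=20 > arr[6]=6
(3, 7): arr[3]=20 > arr[7]=5
(5, 6): arr[5]=15 > arr[6]=6
(5, 7): arr[5]=15 > arr[7]=5
(6, 7): arr[6]=6 > arr[7]=5

Total inversions: 16

The array has 16 inversion(s): (0,4), (1,2), (1,4), (1,5), (1,6), (1,7), (2,4), (2,6), (2,7), (3,4), (3,5), (3,6), (3,7), (5,6), (5,7), (6,7). Each pair (i,j) satisfies i < j and arr[i] > arr[j].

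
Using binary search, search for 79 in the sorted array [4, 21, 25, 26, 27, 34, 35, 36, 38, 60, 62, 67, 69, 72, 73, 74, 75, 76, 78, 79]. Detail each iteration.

Binary search for 79 in [4, 21, 25, 26, 27, 34, 35, 36, 38, 60, 62, 67, 69, 72, 73, 74, 75, 76, 78, 79]:

lo=0, hi=19, mid=9, arr[mid]=60 -> 60 < 79, search right half
lo=10, hi=19, mid=14, arr[mid]=73 -> 73 < 79, search right half
lo=15, hi=19, mid=17, arr[mid]=76 -> 76 < 79, search right half
lo=18, hi=19, mid=18, arr[mid]=78 -> 78 < 79, search right half
lo=19, hi=19, mid=19, arr[mid]=79 -> Found target at index 19!

Binary search finds 79 at index 19 after 5 comparisons. The search repeatedly halves the search space by comparing with the middle element.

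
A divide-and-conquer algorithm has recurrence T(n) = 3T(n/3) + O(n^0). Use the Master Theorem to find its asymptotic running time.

Master Theorem for T(n) = 3T(n/3) + O(n^0):

a = 3, b = 3, c = 0
log_b(a) = log_3(3) = 1.0000

Case 1: c = 0 < log_3(3) = 1.0000
T(n) = O(n^(log_3 3)) = O(n)

For T(n) = 3T(n/3) + O(n^0): log_3(3) = 1.0000. This is Case 1 of the Master Theorem (c < log_b(a), work dominated by leaves), giving O(n).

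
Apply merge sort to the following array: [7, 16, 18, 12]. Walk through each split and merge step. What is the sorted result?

Merge sort trace:

Split: [7, 16, 18, 12] -> [7, 16] and [18, 12]
  Split: [7, 16] -> [7] and [16]
  Merge: [7] + [16] -> [7, 16]
  Split: [18, 12] -> [18] and [12]
  Merge: [18] + [12] -> [12, 18]
Merge: [7, 16] + [12, 18] -> [7, 12, 16, 18]

Final sorted array: [7, 12, 16, 18]

The merge sort proceeds by recursively splitting the array and merging sorted halves.
After all merges, the sorted array is [7, 12, 16, 18].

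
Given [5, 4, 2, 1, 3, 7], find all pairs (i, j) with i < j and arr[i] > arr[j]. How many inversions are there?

Finding inversions in [5, 4, 2, 1, 3, 7]:

(0, 1): arr[0]=5 > arr[1]=4
(0, 2): arr[0]=5 > arr[2]=2
(0, 3): arr[0]=5 > arr[3]=1
(0, 4): arr[0]=5 > arr[4]=3
(1, 2): arr[1]=4 > arr[2]=2
(1, 3): arr[1]=4 > arr[3]=1
(1, 4): arr[1]=4 > arr[4]=3
(2, 3): arr[2]=2 > arr[3]=1

Total inversions: 8

The array has 8 inversion(s): (0,1), (0,2), (0,3), (0,4), (1,2), (1,3), (1,4), (2,3). Each pair (i,j) satisfies i < j and arr[i] > arr[j].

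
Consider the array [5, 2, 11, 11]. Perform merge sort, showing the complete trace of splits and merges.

Merge sort trace:

Split: [5, 2, 11, 11] -> [5, 2] and [11, 11]
  Split: [5, 2] -> [5] and [2]
  Merge: [5] + [2] -> [2, 5]
  Split: [11, 11] -> [11] and [11]
  Merge: [11] + [11] -> [11, 11]
Merge: [2, 5] + [11, 11] -> [2, 5, 11, 11]

Final sorted array: [2, 5, 11, 11]

The merge sort proceeds by recursively splitting the array and merging sorted halves.
After all merges, the sorted array is [2, 5, 11, 11].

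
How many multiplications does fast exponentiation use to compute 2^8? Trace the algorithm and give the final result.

Computing 2^8 by squaring (build up from 2^1; each line after the first costs one multiplication):

2^1 = 2
2^2 = (2^1)^2 = 2^2 = 4
2^4 = (2^2)^2 = 4^2 = 16
2^8 = (2^4)^2 = 16^2 = 256

Result: 256
Multiplications needed: 3 (3 lines after 2^1)

2^8 = 256. Using exponentiation by squaring, this requires 3 multiplications. The key idea: if the exponent is even, square the half-power; if odd, multiply by the base once.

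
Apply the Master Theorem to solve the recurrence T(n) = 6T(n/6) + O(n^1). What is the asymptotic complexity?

Master Theorem for T(n) = 6T(n/6) + O(n^1):

a = 6, b = 6, c = 1
log_b(a) = log_6(6) = 1.0000

Case 2: c = 1 = log_6(6) = 1.0000
T(n) = O(n^1 log n) = O(n log n)

For T(n) = 6T(n/6) + O(n^1): log_6(6) = 1.0000. This is Case 2 of the Master Theorem (c = log_b(a), equal work at all levels), giving O(n log n).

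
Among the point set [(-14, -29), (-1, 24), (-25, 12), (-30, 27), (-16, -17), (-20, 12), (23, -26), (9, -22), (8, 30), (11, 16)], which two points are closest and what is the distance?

Computing all pairwise distances among 10 points:

d((-14, -29), (-1, 24)) = 54.5711
d((-14, -29), (-25, 12)) = 42.45
d((-14, -29), (-30, 27)) = 58.2409
d((-14, -29), (-16, -17)) = 12.1655
d((-14, -29), (-20, 12)) = 41.4367
d((-14, -29), (23, -26)) = 37.1214
d((-14, -29), (9, -22)) = 24.0416
d((-14, -29), (8, 30)) = 62.9682
d((-14, -29), (11, 16)) = 51.4782
d((-1, 24), (-25, 12)) = 26.8328
d((-1, 24), (-30, 27)) = 29.1548
d((-1, 24), (-16, -17)) = 43.6578
d((-1, 24), (-20, 12)) = 22.4722
d((-1, 24), (23, -26)) = 55.4617
d((-1, 24), (9, -22)) = 47.0744
d((-1, 24), (8, 30)) = 10.8167
d((-1, 24), (11, 16)) = 14.4222
d((-25, 12), (-30, 27)) = 15.8114
d((-25, 12), (-16, -17)) = 30.3645
d((-25, 12), (-20, 12)) = 5.0 <-- minimum
d((-25, 12), (23, -26)) = 61.2209
d((-25, 12), (9, -22)) = 48.0833
d((-25, 12), (8, 30)) = 37.5899
d((-25, 12), (11, 16)) = 36.2215
d((-30, 27), (-16, -17)) = 46.1736
d((-30, 27), (-20, 12)) = 18.0278
d((-30, 27), (23, -26)) = 74.9533
d((-30, 27), (9, -22)) = 62.6259
d((-30, 27), (8, 30)) = 38.1182
d((-30, 27), (11, 16)) = 42.45
d((-16, -17), (-20, 12)) = 29.2746
d((-16, -17), (23, -26)) = 40.025
d((-16, -17), (9, -22)) = 25.4951
d((-16, -17), (8, 30)) = 52.7731
d((-16, -17), (11, 16)) = 42.638
d((-20, 12), (23, -26)) = 57.3847
d((-20, 12), (9, -22)) = 44.6878
d((-20, 12), (8, 30)) = 33.2866
d((-20, 12), (11, 16)) = 31.257
d((23, -26), (9, -22)) = 14.5602
d((23, -26), (8, 30)) = 57.9741
d((23, -26), (11, 16)) = 43.6807
d((9, -22), (8, 30)) = 52.0096
d((9, -22), (11, 16)) = 38.0526
d((8, 30), (11, 16)) = 14.3178

Closest pair: (-25, 12) and (-20, 12) with distance 5.0

The closest pair is (-25, 12) and (-20, 12) with Euclidean distance 5.0. For 10 points, brute-force pairwise comparison is shown above. For large n, the divide-and-conquer algorithm (sort by x, recurse on halves, check the dividing strip) achieves O(n log n).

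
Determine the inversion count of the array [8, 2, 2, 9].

Finding inversions in [8, 2, 2, 9]:

(0, 1): arr[0]=8 > arr[1]=2
(0, 2): arr[0]=8 > arr[2]=2

Total inversions: 2

The array has 2 inversion(s): (0,1), (0,2). Each pair (i,j) satisfies i < j and arr[i] > arr[j].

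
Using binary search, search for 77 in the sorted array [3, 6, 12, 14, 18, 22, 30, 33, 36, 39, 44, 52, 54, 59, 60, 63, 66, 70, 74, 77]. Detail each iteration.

Binary search for 77 in [3, 6, 12, 14, 18, 22, 30, 33, 36, 39, 44, 52, 54, 59, 60, 63, 66, 70, 74, 77]:

lo=0, hi=19, mid=9, arr[mid]=39 -> 39 < 77, search right half
lo=10, hi=19, mid=14, arr[mid]=60 -> 60 < 77, search right half
lo=15, hi=19, mid=17, arr[mid]=70 -> 70 < 77, search right half
lo=18, hi=19, mid=18, arr[mid]=74 -> 74 < 77, search right half
lo=19, hi=19, mid=19, arr[mid]=77 -> Found target at index 19!

Binary search finds 77 at index 19 after 5 comparisons. The search repeatedly halves the search space by comparing with the middle element.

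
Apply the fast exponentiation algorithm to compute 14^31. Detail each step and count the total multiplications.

Computing 14^31 by squaring (build up from 14^1; each line after the first costs one multiplication):

14^1 = 14
14^2 = (14^1)^2 = 14^2 = 196
14^3 = 14 * 14^2 = 14 * 196 = 2744
14^6 = (14^3)^2 = 2744^2 = 7529536
14^7 = 14 * 14^6 = 14 * 7529536 = 105413504
14^14 = (14^7)^2 = 105413504^2 = 11112006825558016
14^15 = 14 * 14^14 = 14 * 11112006825558016 = 155568095557812224
14^30 = (14^15)^2 = 155568095557812224^2 = 24201432355484595421941037243826176
14^31 = 14 * 14^30 = 14 * 24201432355484595421941037243826176 = 338820052976784335907174521413566464

Result: 338820052976784335907174521413566464
Multiplications needed: 8 (8 lines after 14^1)

14^31 = 338820052976784335907174521413566464. Using exponentiation by squaring, this requires 8 multiplications. The key idea: if the exponent is even, square the half-power; if odd, multiply by the base once.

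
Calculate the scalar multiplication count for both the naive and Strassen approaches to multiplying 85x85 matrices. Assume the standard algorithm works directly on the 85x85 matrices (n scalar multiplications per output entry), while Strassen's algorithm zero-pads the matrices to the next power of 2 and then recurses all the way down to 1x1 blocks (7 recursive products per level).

Matrix multiplication for 85x85 matrices:

Strassen's algorithm requires power-of-2 dimensions. Pad 85x85 to 128x128 (next power of 2).

Standard algorithm: 85^3 = 614125 multiplications
Strassen's algorithm: 7^(log2(128)) = 7^7 = 823543 multiplications
Difference: 614125 - 823543 = -209418 (Strassen uses MORE here due to padding overhead — for small or just-over-power-of-2 n, padding can outweigh the per-level savings)

Standard: 614125 multiplications (85^3). Strassen: 823543 multiplications (7^7, after padding to 128x128). Strassen reduces 8 recursive multiplications to 7 at each level.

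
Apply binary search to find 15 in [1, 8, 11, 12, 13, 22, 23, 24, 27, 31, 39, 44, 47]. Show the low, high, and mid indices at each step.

Binary search for 15 in [1, 8, 11, 12, 13, 22, 23, 24, 27, 31, 39, 44, 47]:

lo=0, hi=12, mid=6, arr[mid]=23 -> 23 > 15, search left half
lo=0, hi=5, mid=2, arr[mid]=11 -> 11 < 15, search right half
lo=3, hi=5, mid=4, arr[mid]=13 -> 13 < 15, search right half
lo=5, hi=5, mid=5, arr[mid]=22 -> 22 > 15, search left half
lo=5 > hi=4, target 15 not found

Binary search determines that 15 is not in the array after 4 comparisons. The search space was exhausted without finding the target.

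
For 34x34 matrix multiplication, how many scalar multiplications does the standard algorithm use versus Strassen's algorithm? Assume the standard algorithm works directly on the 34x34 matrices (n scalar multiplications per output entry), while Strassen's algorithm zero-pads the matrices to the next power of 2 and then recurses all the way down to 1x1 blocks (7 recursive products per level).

Matrix multiplication for 34x34 matrices:

Strassen's algorithm requires power-of-2 dimensions. Pad 34x34 to 64x64 (next power of 2).

Standard algorithm: 34^3 = 39304 multiplications
Strassen's algorithm: 7^(log2(64)) = 7^6 = 117649 multiplications
Difference: 39304 - 117649 = -78345 (Strassen uses MORE here due to padding overhead — for small or just-over-power-of-2 n, padding can outweigh the per-level savings)

Standard: 39304 multiplications (34^3). Strassen: 117649 multiplications (7^6, after padding to 64x64). Strassen reduces 8 recursive multiplications to 7 at each level.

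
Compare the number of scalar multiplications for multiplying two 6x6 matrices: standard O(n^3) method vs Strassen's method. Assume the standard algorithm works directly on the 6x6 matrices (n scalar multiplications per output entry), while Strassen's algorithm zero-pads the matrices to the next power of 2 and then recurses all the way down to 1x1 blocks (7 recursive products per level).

Matrix multiplication for 6x6 matrices:

Strassen's algorithm requires power-of-2 dimensions. Pad 6x6 to 8x8 (next power of 2).

Standard algorithm: 6^3 = 216 multiplications
Strassen's algorithm: 7^(log2(8)) = 7^3 = 343 multiplications
Difference: 216 - 343 = -127 (Strassen uses MORE here due to padding overhead — for small or just-over-power-of-2 n, padding can outweigh the per-level savings)

Standard: 216 multiplications (6^3). Strassen: 343 multiplications (7^3, after padding to 8x8). Strassen reduces 8 recursive multiplications to 7 at each level.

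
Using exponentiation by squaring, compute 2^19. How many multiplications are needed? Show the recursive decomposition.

Computing 2^19 by squaring (build up from 2^1; each line after the first costs one multiplication):

2^1 = 2
2^2 = (2^1)^2 = 2^2 = 4
2^4 = (2^2)^2 = 4^2 = 16
2^8 = (2^4)^2 = 16^2 = 256
2^9 = 2 * 2^8 = 2 * 256 = 512
2^18 = (2^9)^2 = 512^2 = 262144
2^19 = 2 * 2^18 = 2 * 262144 = 524288

Result: 524288
Multiplications needed: 6 (6 lines after 2^1)

2^19 = 524288. Using exponentiation by squaring, this requires 6 multiplications. The key idea: if the exponent is even, square the half-power; if odd, multiply by the base once.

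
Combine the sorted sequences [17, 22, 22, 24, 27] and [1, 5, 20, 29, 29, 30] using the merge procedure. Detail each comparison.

Merging process:

Compare 17 vs 1: take 1 from right. Merged: [1]
Compare 17 vs 5: take 5 from right. Merged: [1, 5]
Compare 17 vs 20: take 17 from left. Merged: [1, 5, 17]
Compare 22 vs 20: take 20 from right. Merged: [1, 5, 17, 20]
Compare 22 vs 29: take 22 from left. Merged: [1, 5, 17, 20, 22]
Compare 22 vs 29: take 22 from left. Merged: [1, 5, 17, 20, 22, 22]
Compare 24 vs 29: take 24 from left. Merged: [1, 5, 17, 20, 22, 22, 24]
Compare 27 vs 29: take 27 from left. Merged: [1, 5, 17, 20, 22, 22, 24, 27]
Append remaining from right: [29, 29, 30]. Merged: [1, 5, 17, 20, 22, 22, 24, 27, 29, 29, 30]

Final merged array: [1, 5, 17, 20, 22, 22, 24, 27, 29, 29, 30]
Total comparisons: 8

The merged array is [1, 5, 17, 20, 22, 22, 24, 27, 29, 29, 30], requiring 8 comparisons. The merge step runs in O(n) time where n is the total number of elements.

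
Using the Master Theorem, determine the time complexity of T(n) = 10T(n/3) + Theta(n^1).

Master Theorem for T(n) = 10T(n/3) + O(n^1):

a = 10, b = 3, c = 1
log_b(a) = log_3(10) = 2.0959

Case 1: c = 1 < log_3(10) = 2.0959
T(n) = O(n^(log_3 10))

For T(n) = 10T(n/3) + O(n^1): log_3(10) = 2.0959. This is Case 1 of the Master Theorem (c < log_b(a), work dominated by leaves), giving O(n^(log_3 10)).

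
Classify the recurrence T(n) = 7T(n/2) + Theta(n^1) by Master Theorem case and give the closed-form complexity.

Master Theorem for T(n) = 7T(n/2) + O(n^1):

a = 7, b = 2, c = 1
log_b(a) = log_2(7) = 2.8074

Case 1: c = 1 < log_2(7) = 2.8074
T(n) = O(n^(log_2 7))

For T(n) = 7T(n/2) + O(n^1): log_2(7) = 2.8074. This is Case 1 of the Master Theorem (c < log_b(a), work dominated by leaves), giving O(n^(log_2 7)).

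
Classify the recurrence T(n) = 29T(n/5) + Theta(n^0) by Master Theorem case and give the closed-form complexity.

Master Theorem for T(n) = 29T(n/5) + O(n^0):

a = 29, b = 5, c = 0
log_b(a) = log_5(29) = 2.0922

Case 1: c = 0 < log_5(29) = 2.0922
T(n) = O(n^(log_5 29))

For T(n) = 29T(n/5) + O(n^0): log_5(29) = 2.0922. This is Case 1 of the Master Theorem (c < log_b(a), work dominated by leaves), giving O(n^(log_5 29)).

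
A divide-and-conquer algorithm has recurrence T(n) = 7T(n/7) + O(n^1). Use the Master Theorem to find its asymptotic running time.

Master Theorem for T(n) = 7T(n/7) + O(n^1):

a = 7, b = 7, c = 1
log_b(a) = log_7(7) = 1.0000

Case 2: c = 1 = log_7(7) = 1.0000
T(n) = O(n^1 log n) = O(n log n)

For T(n) = 7T(n/7) + O(n^1): log_7(7) = 1.0000. This is Case 2 of the Master Theorem (c = log_b(a), equal work at all levels), giving O(n log n).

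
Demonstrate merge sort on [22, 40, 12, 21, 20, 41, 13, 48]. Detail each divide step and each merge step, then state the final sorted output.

Merge sort trace:

Split: [22, 40, 12, 21, 20, 41, 13, 48] -> [22, 40, 12, 21] and [20, 41, 13, 48]
  Split: [22, 40, 12, 21] -> [22, 40] and [12, 21]
    Split: [22, 40] -> [22] and [40]
    Merge: [22] + [40] -> [22, 40]
    Split: [12, 21] -> [12] and [21]
    Merge: [12] + [21] -> [12, 21]
  Merge: [22, 40] + [12, 21] -> [12, 21, 22, 40]
  Split: [20, 41, 13, 48] -> [20, 41] and [13, 48]
    Split: [20, 41] -> [20] and [41]
    Merge: [20] + [41] -> [20, 41]
    Split: [13, 48] -> [13] and [48]
    Merge: [13] + [48] -> [13, 48]
  Merge: [20, 41] + [13, 48] -> [13, 20, 41, 48]
Merge: [12, 21, 22, 40] + [13, 20, 41, 48] -> [12, 13, 20, 21, 22, 40, 41, 48]

Final sorted array: [12, 13, 20, 21, 22, 40, 41, 48]

The merge sort proceeds by recursively splitting the array and merging sorted halves.
After all merges, the sorted array is [12, 13, 20, 21, 22, 40, 41, 48].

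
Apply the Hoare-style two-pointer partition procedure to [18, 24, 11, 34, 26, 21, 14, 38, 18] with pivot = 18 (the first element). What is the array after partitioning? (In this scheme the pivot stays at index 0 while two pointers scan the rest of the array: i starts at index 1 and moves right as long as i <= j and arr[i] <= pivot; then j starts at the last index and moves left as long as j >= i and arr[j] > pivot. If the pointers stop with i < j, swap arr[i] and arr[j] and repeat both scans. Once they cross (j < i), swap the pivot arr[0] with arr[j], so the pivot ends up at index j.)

Hoare-style two-pointer partition with pivot = 18:

Initial array: [18, 24, 11, 34, 26, 21, 14, 38, 18]

Pointers start at i = 1, j = 8.
i stops at index 1 (arr[1]=24 > 18), j stops at index 8 (arr[8]=18 <= 18): swap arr[1] and arr[8], array becomes [18, 18, 11, 34, 26, 21, 14, 38, 24]
i stops at index 3 (arr[3]=34 > 18), j stops at index 6 (arr[6]=14 <= 18): swap arr[3] and arr[6], array becomes [18, 18, 11, 14, 26, 21, 34, 38, 24]
i ends at 4, j ends at 3: the pointers have crossed (j < i), so scanning stops.

Swap pivot arr[0] with arr[3] to place pivot at position 3: [14, 18, 11, 18, 26, 21, 34, 38, 24]
Pivot position: 3

After partitioning with pivot 18, the array becomes [14, 18, 11, 18, 26, 21, 34, 38, 24]. The pivot is placed at index 3. All elements to the left of the pivot are <= 18, and all elements to the right are > 18.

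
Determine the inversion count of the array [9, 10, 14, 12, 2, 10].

Finding inversions in [9, 10, 14, 12, 2, 10]:

(0, 4): arr[0]=9 > arr[4]=2
(1, 4): arr[1]=10 > arr[4]=2
(2, 3): arr[2]=14 > arr[3]=12
(2, 4): arr[2]=14 > arr[4]=2
(2, 5): arr[2]=14 > arr[5]=10
(3, 4): arr[3]=12 > arr[4]=2
(3, 5): arr[3]=12 > arr[5]=10

Total inversions: 7

The array has 7 inversion(s): (0,4), (1,4), (2,3), (2,4), (2,5), (3,4), (3,5). Each pair (i,j) satisfies i < j and arr[i] > arr[j].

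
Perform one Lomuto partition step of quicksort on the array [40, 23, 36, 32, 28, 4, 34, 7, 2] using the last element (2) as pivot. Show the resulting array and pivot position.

Lomuto partition with pivot = 2:

Initial array: [40, 23, 36, 32, 28, 4, 34, 7, 2]

arr[0]=40 > 2: no swap
arr[1]=23 > 2: no swap
arr[2]=36 > 2: no swap
arr[3]=32 > 2: no swap
arr[4]=28 > 2: no swap
arr[5]=4 > 2: no swap
arr[6]=34 > 2: no swap
arr[7]=7 > 2: no swap

Place pivot at position 0: [2, 23, 36, 32, 28, 4, 34, 7, 40]
Pivot position: 0

After partitioning with pivot 2, the array becomes [2, 23, 36, 32, 28, 4, 34, 7, 40]. The pivot is placed at index 0. All elements to the left of the pivot are <= 2, and all elements to the right are > 2.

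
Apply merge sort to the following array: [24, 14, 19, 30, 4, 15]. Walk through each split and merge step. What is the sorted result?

Merge sort trace:

Split: [24, 14, 19, 30, 4, 15] -> [24, 14, 19] and [30, 4, 15]
  Split: [24, 14, 19] -> [24] and [14, 19]
    Split: [14, 19] -> [14] and [19]
    Merge: [14] + [19] -> [14, 19]
  Merge: [24] + [14, 19] -> [14, 19, 24]
  Split: [30, 4, 15] -> [30] and [4, 15]
    Split: [4, 15] -> [4] and [15]
    Merge: [4] + [15] -> [4, 15]
  Merge: [30] + [4, 15] -> [4, 15, 30]
Merge: [14, 19, 24] + [4, 15, 30] -> [4, 14, 15, 19, 24, 30]

Final sorted array: [4, 14, 15, 19, 24, 30]

The merge sort proceeds by recursively splitting the array and merging sorted halves.
After all merges, the sorted array is [4, 14, 15, 19, 24, 30].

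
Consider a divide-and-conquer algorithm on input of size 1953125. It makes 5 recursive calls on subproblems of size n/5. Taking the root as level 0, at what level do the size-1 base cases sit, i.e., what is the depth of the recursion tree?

For divide and conquer with division factor 5:

Problem sizes at each level:
Level 0: 1953125
Level 1: 390625
Level 2: 78125
Level 3: 15625
Level 4: 3125
Level 5: 625
Level 6: 125
Level 7: 25
Level 8: 5
Level 9: 1

The root is level 0 and the size-1 base case is level 9 (the tree spans levels 0 through 9, i.e. 10 levels counting the root), so the depth is the number of divisions: log_5(1953125) = 9

The recursion tree depth is log_5(1953125) = 9. At each level, the problem size is divided by 5, so it takes 9 divisions to reduce to a base case of size 1. The algorithm makes 5 recursive calls at each level.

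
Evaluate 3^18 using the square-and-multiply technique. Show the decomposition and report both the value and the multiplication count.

Computing 3^18 by squaring (build up from 3^1; each line after the first costs one multiplication):

3^1 = 3
3^2 = (3^1)^2 = 3^2 = 9
3^4 = (3^2)^2 = 9^2 = 81
3^8 = (3^4)^2 = 81^2 = 6561
3^9 = 3 * 3^8 = 3 * 6561 = 19683
3^18 = (3^9)^2 = 19683^2 = 387420489

Result: 387420489
Multiplications needed: 5 (5 lines after 3^1)

3^18 = 387420489. Using exponentiation by squaring, this requires 5 multiplications. The key idea: if the exponent is even, square the half-power; if odd, multiply by the base once.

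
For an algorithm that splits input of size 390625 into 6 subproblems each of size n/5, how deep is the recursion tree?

For divide and conquer with division factor 5:

Problem sizes at each level:
Level 0: 390625
Level 1: 78125
Level 2: 15625
Level 3: 3125
Level 4: 625
Level 5: 125
Level 6: 25
Level 7: 5
Level 8: 1

The root is level 0 and the size-1 base case is level 8 (the tree spans levels 0 through 8, i.e. 9 levels counting the root), so the depth is the number of divisions: log_5(390625) = 8

The recursion tree depth is log_5(390625) = 8. At each level, the problem size is divided by 5, so it takes 8 divisions to reduce to a base case of size 1. The algorithm makes 6 recursive calls at each level.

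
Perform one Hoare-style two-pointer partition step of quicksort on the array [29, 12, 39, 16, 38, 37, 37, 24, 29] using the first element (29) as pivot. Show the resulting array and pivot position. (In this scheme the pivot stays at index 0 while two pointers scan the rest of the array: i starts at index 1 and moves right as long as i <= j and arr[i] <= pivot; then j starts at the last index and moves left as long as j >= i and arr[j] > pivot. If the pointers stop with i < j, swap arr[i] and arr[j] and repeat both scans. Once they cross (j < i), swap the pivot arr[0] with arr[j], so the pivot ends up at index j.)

Hoare-style two-pointer partition with pivot = 29:

Initial array: [29, 12, 39, 16, 38, 37, 37, 24, 29]

Pointers start at i = 1, j = 8.
i stops at index 2 (arr[2]=39 > 29), j stops at index 8 (arr[8]=29 <= 29): swap arr[2] and arr[8], array becomes [29, 12, 29, 16, 38, 37, 37, 24, 39]
i stops at index 4 (arr[4]=38 > 29), j stops at index 7 (arr[7]=24 <= 29): swap arr[4] and arr[7], array becomes [29, 12, 29, 16, 24, 37, 37, 38, 39]
i ends at 5, j ends at 4: the pointers have crossed (j < i), so scanning stops.

Swap pivot arr[0] with arr[4] to place pivot at position 4: [24, 12, 29, 16, 29, 37, 37, 38, 39]
Pivot position: 4

After partitioning with pivot 29, the array becomes [24, 12, 29, 16, 29, 37, 37, 38, 39]. The pivot is placed at index 4. All elements to the left of the pivot are <= 29, and all elements to the right are > 29.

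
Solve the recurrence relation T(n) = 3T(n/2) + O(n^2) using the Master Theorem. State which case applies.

Master Theorem for T(n) = 3T(n/2) + O(n^2):

a = 3, b = 2, c = 2
log_b(a) = log_2(3) = 1.5850

Case 3: c = 2 > log_2(3) = 1.5850
T(n) = O(n^2) = O(n^2)

For T(n) = 3T(n/2) + O(n^2): log_2(3) = 1.5850. This is Case 3 of the Master Theorem (c > log_b(a), work dominated by root), giving O(n^2).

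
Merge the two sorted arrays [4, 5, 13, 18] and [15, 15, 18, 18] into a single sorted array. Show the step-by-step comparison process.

Merging process:

Compare 4 vs 15: take 4 from left. Merged: [4]
Compare 5 vs 15: take 5 from left. Merged: [4, 5]
Compare 13 vs 15: take 13 from left. Merged: [4, 5, 13]
Compare 18 vs 15: take 15 from right. Merged: [4, 5, 13, 15]
Compare 18 vs 15: take 15 from right. Merged: [4, 5, 13, 15, 15]
Compare 18 vs 18: take 18 from left. Merged: [4, 5, 13, 15, 15, 18]
Append remaining from right: [18, 18]. Merged: [4, 5, 13, 15, 15, 18, 18, 18]

Final merged array: [4, 5, 13, 15, 15, 18, 18, 18]
Total comparisons: 6

The merged array is [4, 5, 13, 15, 15, 18, 18, 18], requiring 6 comparisons. The merge step runs in O(n) time where n is the total number of elements.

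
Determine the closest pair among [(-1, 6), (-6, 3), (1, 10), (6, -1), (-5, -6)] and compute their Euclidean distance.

Computing all pairwise distances among 5 points:

d((-1, 6), (-6, 3)) = 5.831
d((-1, 6), (1, 10)) = 4.4721 <-- minimum
d((-1, 6), (6, -1)) = 9.8995
d((-1, 6), (-5, -6)) = 12.6491
d((-6, 3), (1, 10)) = 9.8995
d((-6, 3), (6, -1)) = 12.6491
d((-6, 3), (-5, -6)) = 9.0554
d((1, 10), (6, -1)) = 12.083
d((1, 10), (-5, -6)) = 17.088
d((6, -1), (-5, -6)) = 12.083

Closest pair: (-1, 6) and (1, 10) with distance 4.4721

The closest pair is (-1, 6) and (1, 10) with Euclidean distance 4.4721. For 5 points, brute-force pairwise comparison is shown above. For large n, the divide-and-conquer algorithm (sort by x, recurse on halves, check the dividing strip) achieves O(n log n).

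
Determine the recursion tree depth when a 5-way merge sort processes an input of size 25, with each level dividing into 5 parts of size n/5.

For divide and conquer with division factor 5:

Problem sizes at each level:
Level 0: 25
Level 1: 5
Level 2: 1

The root is level 0 and the size-1 base case is level 2 (the tree spans levels 0 through 2, i.e. 3 levels counting the root), so the depth is the number of divisions: log_5(25) = 2

The recursion tree depth is log_5(25) = 2. At each level, the problem size is divided by 5, so it takes 2 divisions to reduce to a base case of size 1. The algorithm makes 5 recursive calls at each level.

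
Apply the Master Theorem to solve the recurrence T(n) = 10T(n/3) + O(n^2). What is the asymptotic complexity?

Master Theorem for T(n) = 10T(n/3) + O(n^2):

a = 10, b = 3, c = 2
log_b(a) = log_3(10) = 2.0959

Case 1: c = 2 < log_3(10) = 2.0959
T(n) = O(n^(log_3 10))

For T(n) = 10T(n/3) + O(n^2): log_3(10) = 2.0959. This is Case 1 of the Master Theorem (c < log_b(a), work dominated by leaves), giving O(n^(log_3 10)).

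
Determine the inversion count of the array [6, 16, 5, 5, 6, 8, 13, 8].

Finding inversions in [6, 16, 5, 5, 6, 8, 13, 8]:

(0, 2): arr[0]=6 > arr[2]=5
(0, 3): arr[0]=6 > arr[3]=5
(1, 2): arr[1]=16 > arr[2]=5
(1, 3): arr[1]=16 > arr[3]=5
(1, 4): arr[1]=16 > arr[4]=6
(1, 5): arr[1]=16 > arr[5]=8
(1, 6): arr[1]=16 > arr[6]=13
(1, 7): arr[1]=16 > arr[7]=8
(6, 7): arr[6]=13 > arr[7]=8

Total inversions: 9

The array has 9 inversion(s): (0,2), (0,3), (1,2), (1,3), (1,4), (1,5), (1,6), (1,7), (6,7). Each pair (i,j) satisfies i < j and arr[i] > arr[j].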